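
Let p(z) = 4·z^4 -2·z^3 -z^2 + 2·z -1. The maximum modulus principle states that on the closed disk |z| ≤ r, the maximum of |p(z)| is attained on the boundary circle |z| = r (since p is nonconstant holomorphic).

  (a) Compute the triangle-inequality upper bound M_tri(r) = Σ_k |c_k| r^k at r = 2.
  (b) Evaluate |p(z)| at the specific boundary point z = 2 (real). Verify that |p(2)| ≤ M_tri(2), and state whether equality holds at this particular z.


Coefficients: c_0 = -1, c_1 = 2, c_2 = -1, c_3 = -2, c_4 = 4. Radius r = 2.
Part (a). Triangle bound: M_tri(r) = Σ_k |c_k| r^k
  = |-1|·2^0 + |2|·2^1 + |-1|·2^2 + |-2|·2^3 + |4|·2^4
  = 1 + 4 + 4 + 16 + 64 = 89.
This bounds M(r) := max_{|z|=r} |p(z)| from above; equality holds iff all terms c_k z^k can be made to align in phase at a single z on |z|=r.
Part (b). At z = 2 (real, on the circle |z| = r):
  p(2) = (-1)·2^0 + (2)·2^1 + (-1)·2^2 + (-2)·2^3 + (4)·2^4 = 47.
  |p(2)| = 47.
Check: |p(2)| = 47 ≤ 89 = M_tri(2). ✓ Equality does not hold at z = 2 (the coefficients have mixed signs, so the terms do not all align in phase there).

M_tri(2) = 89; |p(2)| = 47; equality at z=2: no.


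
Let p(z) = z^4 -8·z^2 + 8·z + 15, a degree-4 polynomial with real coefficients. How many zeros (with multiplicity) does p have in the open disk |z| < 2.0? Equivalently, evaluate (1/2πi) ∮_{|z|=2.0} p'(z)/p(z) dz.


The zeros of p are: -1, (2 + 1i), (2 - 1i), -3.
Their magnitudes are: 1, 2.236, 2.236, 3.
Zeros with |z| < R = 2.0: -1.
Count = 1.
By the argument principle, (1/2πi) ∮_{|z|=R} p'(z)/p(z) dz equals exactly this count.

Number of zeros inside |z| < 2.0: 1.


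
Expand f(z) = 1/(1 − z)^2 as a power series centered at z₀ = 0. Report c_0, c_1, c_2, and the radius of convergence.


Let w = z − z₀, so z = z₀ + w.
Then 1 − z = 1 − (z₀ + w) = (1 − z₀) − w = 1 − w.
f(z) = 1/(1 − w)^2 = (1/(1)^2) · (1 − w/(1))^{−2}.
By the binomial series (1−u)^{−2} = Σ_{n≥0} C(n+1, 1) u^n for |u|<1, with u = w/(1):
  c_n = C(n+1, 1) / (1)^(n+2).
  c_0 = 1/(1)^2 = 1.
  c_1 = 2/(1)^3 = 2.
  c_2 = 3/(1)^4 = 3.
The series is valid for |w/d| < 1, i.e. |z − z₀| < |d|.
Radius of convergence: R = |1 − z₀| = |1| = 1 (distance from z₀ to the singularity z = 1).

c_0 = 1, c_1 = 2, c_2 = 3; R = 1.


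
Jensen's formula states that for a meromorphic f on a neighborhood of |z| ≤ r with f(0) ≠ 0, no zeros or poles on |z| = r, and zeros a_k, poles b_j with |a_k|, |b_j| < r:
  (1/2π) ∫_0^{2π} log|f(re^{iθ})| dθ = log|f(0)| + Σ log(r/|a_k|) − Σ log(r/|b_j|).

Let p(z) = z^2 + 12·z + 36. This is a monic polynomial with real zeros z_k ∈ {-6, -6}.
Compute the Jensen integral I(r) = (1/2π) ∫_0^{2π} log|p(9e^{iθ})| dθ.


Zeros: -6, -6; r = 9.
Inside |z| < r: -6, -6. Outside (|z| ≥ r): ∅.
p(0) = 36, so log|p(0)| = log(36) = 3.5835.
Apply Jensen: I(r) = log|p(0)| + Σ_k log(r/|z_k|), summed over zeros inside |z| < r.
  log(r/|z_k|) for z_k = -6: log(9/6) = 0.4055
  log(r/|z_k|) for z_k = -6: log(9/6) = 0.4055
Sum over inside zeros: 0.8109.
I(r) = log|p(0)| + (inside sum) = 3.5835 + 0.8109 = 4.3944.
Closed form (all zeros inside, monic): I(r) = n·log(r) = 2·log(9) = 4.3944. ✓

I(r) ≈ 4.3944.


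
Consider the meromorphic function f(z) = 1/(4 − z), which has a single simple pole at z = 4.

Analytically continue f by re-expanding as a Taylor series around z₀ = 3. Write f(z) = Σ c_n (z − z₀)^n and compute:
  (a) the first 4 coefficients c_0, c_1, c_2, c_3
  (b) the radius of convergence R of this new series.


Let w = z − z₀, so z = z₀ + w.
Then 4 − z = 4 − (z₀ + w) = (4 − z₀) − w = 1 − w.
f(z) = 1/(1 − w) = (1/(1)) · 1/(1 − w/(1)) = Σ_{n≥0} w^n / (1)^(n+1).
So c_n = 1/(1)^(n+1):
  c_0 = 1/(1)^1 = 1.
  c_1 = 1/(1)^2 = 1.
  c_2 = 1/(1)^3 = 1.
  c_3 = 1/(1)^4 = 1.
The series is valid for |w/d| < 1, i.e. |z − z₀| < |d|.
Radius of convergence: R = |4 − z₀| = |1| = 1 (distance from z₀ to the singularity z = 4).

c_0 = 1, c_1 = 1, c_2 = 1, c_3 = 1; R = 1.


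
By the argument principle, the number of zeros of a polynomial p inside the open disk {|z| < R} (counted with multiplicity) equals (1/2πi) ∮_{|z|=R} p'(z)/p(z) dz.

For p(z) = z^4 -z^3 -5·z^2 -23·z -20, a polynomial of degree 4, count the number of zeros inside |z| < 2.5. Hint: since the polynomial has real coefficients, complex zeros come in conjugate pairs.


The zeros of p are: -1, 4, (-1 + 2i), (-1 - 2i).
Their magnitudes are: 1, 4, 2.236, 2.236.
Zeros with |z| < R = 2.5: -1, (-1 + 2i), (-1 - 2i).
Count = 3.
By the argument principle, (1/2πi) ∮_{|z|=R} p'(z)/p(z) dz equals exactly this count.

Number of zeros inside |z| < 2.5: 3.


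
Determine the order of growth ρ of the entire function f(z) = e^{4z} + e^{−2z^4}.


Each summand is entire of order 1 and 4 respectively (as in the single-exponential case). The order of a sum is at most the max of the orders, so ρ ≤ 4. For the lower bound: on |z|=r choose arg z so that -2z^4 is real positive; then |e^{-2z^4}| = e^{2r^4} while |e^{4z}| ≤ e^{4r^1} = o(e^{2r^4}). So |f| ≥ e^{2r^4}(1 − o(1)) and ρ ≥ 4. Hence ρ = max(1, 4) = 4.
Therefore ρ = 4.

Order ρ = 4.


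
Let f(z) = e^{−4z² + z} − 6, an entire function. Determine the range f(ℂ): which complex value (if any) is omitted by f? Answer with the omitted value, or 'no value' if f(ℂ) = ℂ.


Little Picard bounds the complement of f(ℂ) to at most one point.
The exponent g(z) = −4z² + z is a nonconstant polynomial, hence surjective onto ℂ. So e^{g(z)} takes every value in {e^w : w ∈ ℂ} = ℂ ∖ {0}. Adding -6 shifts the range to ℂ ∖ {-6}. f omits exactly -6.

Omitted value: -6.


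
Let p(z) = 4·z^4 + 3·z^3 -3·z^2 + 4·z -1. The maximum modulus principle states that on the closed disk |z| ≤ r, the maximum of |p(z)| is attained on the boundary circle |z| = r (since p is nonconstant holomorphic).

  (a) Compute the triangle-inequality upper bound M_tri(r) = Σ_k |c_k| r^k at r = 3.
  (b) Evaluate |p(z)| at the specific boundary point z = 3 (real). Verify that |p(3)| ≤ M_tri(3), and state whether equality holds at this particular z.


Coefficients: c_0 = -1, c_1 = 4, c_2 = -3, c_3 = 3, c_4 = 4. Radius r = 3.
Part (a). Triangle bound: M_tri(r) = Σ_k |c_k| r^k
  = |-1|·3^0 + |4|·3^1 + |-3|·3^2 + |3|·3^3 + |4|·3^4
  = 1 + 12 + 27 + 81 + 324 = 445.
This bounds M(r) := max_{|z|=r} |p(z)| from above; equality holds iff all terms c_k z^k can be made to align in phase at a single z on |z|=r.
Part (b). At z = 3 (real, on the circle |z| = r):
  p(3) = (-1)·3^0 + (4)·3^1 + (-3)·3^2 + (3)·3^3 + (4)·3^4 = 389.
  |p(3)| = 389.
Check: |p(3)| = 389 ≤ 445 = M_tri(3). ✓ Equality does not hold at z = 3 (the coefficients have mixed signs, so the terms do not all align in phase there).

M_tri(3) = 445; |p(3)| = 389; equality at z=3: no.


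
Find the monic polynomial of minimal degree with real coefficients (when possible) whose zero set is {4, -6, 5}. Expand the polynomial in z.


The polynomial is p(z) = ∏_{α ∈ S} (z − α), where S = {4, -6, 5}.
Expanding the product yields: p(z) = z^3 -3·z^2 -34·z + 120.
The resulting polynomial has degree 3 and real coefficients as required.

p(z) = z^3 -3·z^2 -34·z + 120.


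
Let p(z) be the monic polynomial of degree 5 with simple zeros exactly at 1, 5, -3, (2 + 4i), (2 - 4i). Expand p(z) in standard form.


The polynomial is p(z) = ∏_{α ∈ S} (z − α), where S = {1, 5, -3, (2 + 4i), (2 - 4i)}.
Expanding the product yields: p(z) = z^5 -7·z^4 + 19·z^3 + 7·z^2 -320·z + 300.
Note conjugate pairs combine to real quadratics: (z − (2+4i))(z − (2−4i)) = z² − 4z + 20.
The resulting polynomial has degree 5 and real coefficients as required.

p(z) = z^5 -7·z^4 + 19·z^3 + 7·z^2 -320·z + 300.


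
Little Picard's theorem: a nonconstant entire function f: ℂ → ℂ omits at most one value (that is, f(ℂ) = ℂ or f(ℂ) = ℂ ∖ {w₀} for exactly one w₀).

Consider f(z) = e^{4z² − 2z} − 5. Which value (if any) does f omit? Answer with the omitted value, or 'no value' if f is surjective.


Little Picard bounds the complement of f(ℂ) to at most one point.
The exponent g(z) = 4z² − 2z is a nonconstant polynomial, hence surjective onto ℂ. So e^{g(z)} takes every value in {e^w : w ∈ ℂ} = ℂ ∖ {0}. Adding -5 shifts the range to ℂ ∖ {-5}. f omits exactly -5.

Omitted value: -5.


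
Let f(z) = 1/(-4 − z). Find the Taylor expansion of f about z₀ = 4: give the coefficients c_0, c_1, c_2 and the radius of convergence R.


Let w = z − z₀, so z = z₀ + w.
Then -4 − z = -4 − (z₀ + w) = (-4 − z₀) − w = -8 − w.
f(z) = 1/(-8 − w) = (1/(-8)) · 1/(1 − w/(-8)) = Σ_{n≥0} w^n / (-8)^(n+1).
So c_n = 1/(-8)^(n+1):
  c_0 = 1/(-8)^1 = -1/8.
  c_1 = 1/(-8)^2 = 1/64.
  c_2 = 1/(-8)^3 = -1/512.
The series is valid for |w/d| < 1, i.e. |z − z₀| < |d|.
Radius of convergence: R = |-4 − z₀| = |-8| = 8 (distance from z₀ to the singularity z = -4).

c_0 = -1/8, c_1 = 1/64, c_2 = -1/512; R = 8.


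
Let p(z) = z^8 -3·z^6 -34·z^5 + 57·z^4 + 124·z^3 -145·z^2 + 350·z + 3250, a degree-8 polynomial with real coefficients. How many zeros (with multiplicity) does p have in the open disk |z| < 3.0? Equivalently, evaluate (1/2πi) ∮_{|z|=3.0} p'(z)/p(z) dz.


The zeros of p are: (-2 + 1i), (-2 - 1i), (-2 + 3i), (-2 - 3i), (1 + 2i), (1 - 2i), (3 + 1i), (3 - 1i).
Their magnitudes are: 2.236, 2.236, 3.606, 3.606, 2.236, 2.236, 3.162, 3.162.
Zeros with |z| < R = 3.0: (-2 + 1i), (-2 - 1i), (1 + 2i), (1 - 2i).
Count = 4.
By the argument principle, (1/2πi) ∮_{|z|=R} p'(z)/p(z) dz equals exactly this count.

Number of zeros inside |z| < 3.0: 4.


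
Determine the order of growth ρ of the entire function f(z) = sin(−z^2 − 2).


Write sin(w) = (e^{iw} ± e^{−iw})/(2 or 2i), so |sin(w)| ≤ e^{|w|}. With w = −z^2 − 2, |w| ≤ 1r^2 + 2 on |z|=r, giving M(r) ≤ e^{1r^2 + 2} and ρ ≤ 2. For the lower bound, choose z on |z|=r with -1z^2 purely imaginary of modulus 1r^2; then |sin(−z^2 − 2)| grows like e^{1r^2}/2, so ρ ≥ 2. Hence ρ = 2.
Therefore ρ = 2.

Order ρ = 2.


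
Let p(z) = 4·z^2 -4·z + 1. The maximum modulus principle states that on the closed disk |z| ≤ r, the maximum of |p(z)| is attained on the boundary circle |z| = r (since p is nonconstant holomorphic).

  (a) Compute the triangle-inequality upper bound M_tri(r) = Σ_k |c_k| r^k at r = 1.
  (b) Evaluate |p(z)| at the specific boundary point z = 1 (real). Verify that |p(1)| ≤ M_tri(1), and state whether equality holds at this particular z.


Coefficients: c_0 = 1, c_1 = -4, c_2 = 4. Radius r = 1.
Part (a). Triangle bound: M_tri(r) = Σ_k |c_k| r^k
  = |1|·1^0 + |-4|·1^1 + |4|·1^2
  = 1 + 4 + 4 = 9.
This bounds M(r) := max_{|z|=r} |p(z)| from above; equality holds iff all terms c_k z^k can be made to align in phase at a single z on |z|=r.
Part (b). At z = 1 (real, on the circle |z| = r):
  p(1) = (1)·1^0 + (-4)·1^1 + (4)·1^2 = 1.
  |p(1)| = 1.
Check: |p(1)| = 1 ≤ 9 = M_tri(1). ✓ Equality does not hold at z = 1 (the coefficients have mixed signs, so the terms do not all align in phase there).

M_tri(1) = 9; |p(1)| = 1; equality at z=1: no.


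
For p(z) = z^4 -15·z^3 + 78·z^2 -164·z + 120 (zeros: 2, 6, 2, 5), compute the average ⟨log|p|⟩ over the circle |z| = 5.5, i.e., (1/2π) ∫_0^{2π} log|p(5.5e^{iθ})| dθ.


Zeros: 2, 2, 5, 6; r = 5.5.
Inside |z| < r: 2, 2, 5. Outside (|z| ≥ r): 6.
p(0) = 120, so log|p(0)| = log(120) = 4.7875.
Apply Jensen: I(r) = log|p(0)| + Σ_k log(r/|z_k|), summed over zeros inside |z| < r.
  log(r/|z_k|) for z_k = 2: log(5.5/2) = 1.0116
  log(r/|z_k|) for z_k = 2: log(5.5/2) = 1.0116
  log(r/|z_k|) for z_k = 5: log(5.5/5) = 0.0953
  Outside zeros (6) contribute nothing to the Jensen sum.
Sum over inside zeros: 2.1185.
I(r) = log|p(0)| + (inside sum) = 4.7875 + 2.1185 = 6.9060.
Note: since some zeros are outside |z| ≤ r, the simplified n·log(r) form does NOT apply — only the inside zeros contribute.

I(r) ≈ 6.9060.


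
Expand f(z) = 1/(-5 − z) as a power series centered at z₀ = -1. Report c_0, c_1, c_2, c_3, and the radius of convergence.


Let w = z − z₀, so z = z₀ + w.
Then -5 − z = -5 − (z₀ + w) = (-5 − z₀) − w = -4 − w.
f(z) = 1/(-4 − w) = (1/(-4)) · 1/(1 − w/(-4)) = Σ_{n≥0} w^n / (-4)^(n+1).
So c_n = 1/(-4)^(n+1):
  c_0 = 1/(-4)^1 = -1/4.
  c_1 = 1/(-4)^2 = 1/16.
  c_2 = 1/(-4)^3 = -1/64.
  c_3 = 1/(-4)^4 = 1/256.
The series is valid for |w/d| < 1, i.e. |z − z₀| < |d|.
Radius of convergence: R = |-5 − z₀| = |-4| = 4 (distance from z₀ to the singularity z = -5).

c_0 = -1/4, c_1 = 1/16, c_2 = -1/64, c_3 = 1/256; R = 4.


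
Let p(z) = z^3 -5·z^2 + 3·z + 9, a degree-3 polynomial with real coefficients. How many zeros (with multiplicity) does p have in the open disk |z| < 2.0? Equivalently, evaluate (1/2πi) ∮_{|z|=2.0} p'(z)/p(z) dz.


The zeros of p are: 3, -1, 3.
Their magnitudes are: 3, 1, 3.
Zeros with |z| < R = 2.0: -1.
Count = 1.
By the argument principle, (1/2πi) ∮_{|z|=R} p'(z)/p(z) dz equals exactly this count.

Number of zeros inside |z| < 2.0: 1.


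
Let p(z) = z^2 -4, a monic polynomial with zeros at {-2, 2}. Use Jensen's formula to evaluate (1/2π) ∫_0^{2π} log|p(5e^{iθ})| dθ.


Zeros: -2, 2; r = 5.
Inside |z| < r: -2, 2. Outside (|z| ≥ r): ∅.
p(0) = -4, so log|p(0)| = log(4) = 1.3863.
Apply Jensen: I(r) = log|p(0)| + Σ_k log(r/|z_k|), summed over zeros inside |z| < r.
  log(r/|z_k|) for z_k = -2: log(5/2) = 0.9163
  log(r/|z_k|) for z_k = 2: log(5/2) = 0.9163
Sum over inside zeros: 1.8326.
I(r) = log|p(0)| + (inside sum) = 1.3863 + 1.8326 = 3.2189.
Closed form (all zeros inside, monic): I(r) = n·log(r) = 2·log(5) = 3.2189. ✓

I(r) ≈ 3.2189.


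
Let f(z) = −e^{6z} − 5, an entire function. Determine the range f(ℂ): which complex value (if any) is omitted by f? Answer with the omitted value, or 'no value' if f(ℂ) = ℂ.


Little Picard bounds the complement of f(ℂ) to at most one point.
e^{6z} is never zero on ℂ, so -1·e^{6z} takes every value in ℂ ∖ {0}. Adding -5 shifts the range to ℂ ∖ {-5}. Thus f omits exactly the value -5.

Omitted value: -5.


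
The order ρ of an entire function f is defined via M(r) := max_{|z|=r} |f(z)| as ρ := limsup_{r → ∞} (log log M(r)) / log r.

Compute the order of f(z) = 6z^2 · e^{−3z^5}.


M(r) = max_{|z|=r} |6|·|z|^2·|e^{−3z^5}| = 6·r^2 · e^{3r^5} (the factors attain their maxima compatibly on |z|=r). Then log M(r) = log 6 + 2·log r + 3r^5, dominated by the last term, so log log M(r) ~ 5·log r. The polynomial factor 6z^2 contributes only a log r term and does not affect the order. ρ = 5.
Therefore ρ = 5.

Order ρ = 5.


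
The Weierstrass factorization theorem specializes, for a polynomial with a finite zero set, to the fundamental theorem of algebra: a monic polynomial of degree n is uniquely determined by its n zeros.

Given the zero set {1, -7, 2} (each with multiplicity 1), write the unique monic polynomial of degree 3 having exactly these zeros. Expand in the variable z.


The polynomial is p(z) = ∏_{α ∈ S} (z − α), where S = {1, -7, 2}.
Expanding the product yields: p(z) = z^3 + 4·z^2 -19·z + 14.
The resulting polynomial has degree 3 and real coefficients as required.

p(z) = z^3 + 4·z^2 -19·z + 14.


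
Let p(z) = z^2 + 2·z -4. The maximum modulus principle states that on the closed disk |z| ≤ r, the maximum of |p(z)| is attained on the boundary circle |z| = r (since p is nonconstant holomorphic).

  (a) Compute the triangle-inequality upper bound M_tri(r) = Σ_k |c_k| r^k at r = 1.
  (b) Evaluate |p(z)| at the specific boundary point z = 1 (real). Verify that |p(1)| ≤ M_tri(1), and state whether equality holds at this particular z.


Coefficients: c_0 = -4, c_1 = 2, c_2 = 1. Radius r = 1.
Part (a). Triangle bound: M_tri(r) = Σ_k |c_k| r^k
  = |-4|·1^0 + |2|·1^1 + |1|·1^2
  = 4 + 2 + 1 = 7.
This bounds M(r) := max_{|z|=r} |p(z)| from above; equality holds iff all terms c_k z^k can be made to align in phase at a single z on |z|=r.
Part (b). At z = 1 (real, on the circle |z| = r):
  p(1) = (-4)·1^0 + (2)·1^1 + (1)·1^2 = -1.
  |p(1)| = 1.
Check: |p(1)| = 1 ≤ 7 = M_tri(1). ✓ Equality does not hold at z = 1 (the coefficients have mixed signs, so the terms do not all align in phase there).

M_tri(1) = 7; |p(1)| = 1; equality at z=1: no.


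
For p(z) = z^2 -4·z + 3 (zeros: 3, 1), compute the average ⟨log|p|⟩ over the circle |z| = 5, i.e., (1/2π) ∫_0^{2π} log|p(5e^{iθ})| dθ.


Zeros: 1, 3; r = 5.
Inside |z| < r: 1, 3. Outside (|z| ≥ r): ∅.
p(0) = 3, so log|p(0)| = log(3) = 1.0986.
Apply Jensen: I(r) = log|p(0)| + Σ_k log(r/|z_k|), summed over zeros inside |z| < r.
  log(r/|z_k|) for z_k = 3: log(5/3) = 0.5108
  log(r/|z_k|) for z_k = 1: log(5/1) = 1.6094
Sum over inside zeros: 2.1203.
I(r) = log|p(0)| + (inside sum) = 1.0986 + 2.1203 = 3.2189.
Closed form (all zeros inside, monic): I(r) = n·log(r) = 2·log(5) = 3.2189. ✓

I(r) ≈ 3.2189.


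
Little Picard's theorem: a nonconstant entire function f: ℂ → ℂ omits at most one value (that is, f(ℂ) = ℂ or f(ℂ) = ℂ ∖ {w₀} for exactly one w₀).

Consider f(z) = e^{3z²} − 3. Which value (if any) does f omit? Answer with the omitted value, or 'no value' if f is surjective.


Little Picard bounds the complement of f(ℂ) to at most one point.
The exponent g(z) = 3z² is a nonconstant polynomial, hence surjective onto ℂ. So e^{g(z)} takes every value in {e^w : w ∈ ℂ} = ℂ ∖ {0}. Adding -3 shifts the range to ℂ ∖ {-3}. f omits exactly -3.

Omitted value: -3.


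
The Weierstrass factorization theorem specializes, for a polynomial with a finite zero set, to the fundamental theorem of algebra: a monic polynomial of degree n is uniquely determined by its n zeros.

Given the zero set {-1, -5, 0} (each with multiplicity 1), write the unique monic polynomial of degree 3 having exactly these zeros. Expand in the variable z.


The polynomial is p(z) = ∏_{α ∈ S} (z − α), where S = {-1, -5, 0}.
Expanding the product yields: p(z) = z^3 + 6·z^2 + 5·z.
The resulting polynomial has degree 3 and real coefficients as required.

p(z) = z^3 + 6·z^2 + 5·z.


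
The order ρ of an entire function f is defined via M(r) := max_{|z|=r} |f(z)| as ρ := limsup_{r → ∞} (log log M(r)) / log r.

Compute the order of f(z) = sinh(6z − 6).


sinh(w) is a linear combination of e^{iw} and e^{−iw} (or e^w, e^{−w} in the hyperbolic case), so |sinh(w)| ≤ e^{|w|}. With w = 6z − 6, |w| ≤ 6|z| + 6 = 6r + 6 on |z| = r, giving M(r) ≤ e^{6r + 6}, so ρ ≤ 1. On a suitable ray (z = it for sin/cos; z = t for sinh/cosh, t real → ∞), |sinh(6z − 6)| grows like e^{6|t|}/2, so ρ ≥ 1. Hence ρ = 1.
Therefore ρ = 1.

Order ρ = 1.


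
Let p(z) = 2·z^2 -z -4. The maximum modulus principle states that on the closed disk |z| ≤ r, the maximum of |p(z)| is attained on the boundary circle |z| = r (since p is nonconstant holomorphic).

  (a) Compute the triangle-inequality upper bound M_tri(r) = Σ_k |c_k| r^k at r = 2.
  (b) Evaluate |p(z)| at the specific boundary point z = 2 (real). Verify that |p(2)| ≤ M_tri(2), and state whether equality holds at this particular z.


Coefficients: c_0 = -4, c_1 = -1, c_2 = 2. Radius r = 2.
Part (a). Triangle bound: M_tri(r) = Σ_k |c_k| r^k
  = |-4|·2^0 + |-1|·2^1 + |2|·2^2
  = 4 + 2 + 8 = 14.
This bounds M(r) := max_{|z|=r} |p(z)| from above; equality holds iff all terms c_k z^k can be made to align in phase at a single z on |z|=r.
Part (b). At z = 2 (real, on the circle |z| = r):
  p(2) = (-4)·2^0 + (-1)·2^1 + (2)·2^2 = 2.
  |p(2)| = 2.
Check: |p(2)| = 2 ≤ 14 = M_tri(2). ✓ Equality does not hold at z = 2 (the coefficients have mixed signs, so the terms do not all align in phase there).

M_tri(2) = 14; |p(2)| = 2; equality at z=2: no.


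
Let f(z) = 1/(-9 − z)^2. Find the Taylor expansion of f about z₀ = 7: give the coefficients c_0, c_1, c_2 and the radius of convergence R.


Let w = z − z₀, so z = z₀ + w.
Then -9 − z = -9 − (z₀ + w) = (-9 − z₀) − w = -16 − w.
f(z) = 1/(-16 − w)^2 = (1/(-16)^2) · (1 − w/(-16))^{−2}.
By the binomial series (1−u)^{−2} = Σ_{n≥0} C(n+1, 1) u^n for |u|<1, with u = w/(-16):
  c_n = C(n+1, 1) / (-16)^(n+2).
  c_0 = 1/(-16)^2 = 1/256.
  c_1 = 2/(-16)^3 = -1/2048.
  c_2 = 3/(-16)^4 = 3/65536.
The series is valid for |w/d| < 1, i.e. |z − z₀| < |d|.
Radius of convergence: R = |-9 − z₀| = |-16| = 16 (distance from z₀ to the singularity z = -9).

c_0 = 1/256, c_1 = -1/2048, c_2 = 3/65536; R = 16.


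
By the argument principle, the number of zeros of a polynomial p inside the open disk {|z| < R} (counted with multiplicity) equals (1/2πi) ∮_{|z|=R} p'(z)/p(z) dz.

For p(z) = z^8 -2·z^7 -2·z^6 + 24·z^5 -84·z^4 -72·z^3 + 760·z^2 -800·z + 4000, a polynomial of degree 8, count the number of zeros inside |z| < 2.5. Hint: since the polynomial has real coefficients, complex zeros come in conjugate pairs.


The zeros of p are: (-3 + 1i), (-3 - 1i), (0 + 2i), (0 - 2i), (3 + 1i), (3 - 1i), (1 + 3i), (1 - 3i).
Their magnitudes are: 3.162, 3.162, 2, 2, 3.162, 3.162, 3.162, 3.162.
Zeros with |z| < R = 2.5: (0 + 2i), (0 - 2i).
Count = 2.
By the argument principle, (1/2πi) ∮_{|z|=R} p'(z)/p(z) dz equals exactly this count.

Number of zeros inside |z| < 2.5: 2.


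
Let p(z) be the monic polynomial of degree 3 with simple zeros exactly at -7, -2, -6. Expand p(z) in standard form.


The polynomial is p(z) = ∏_{α ∈ S} (z − α), where S = {-7, -2, -6}.
Expanding the product yields: p(z) = z^3 + 15·z^2 + 68·z + 84.
The resulting polynomial has degree 3 and real coefficients as required.

p(z) = z^3 + 15·z^2 + 68·z + 84.


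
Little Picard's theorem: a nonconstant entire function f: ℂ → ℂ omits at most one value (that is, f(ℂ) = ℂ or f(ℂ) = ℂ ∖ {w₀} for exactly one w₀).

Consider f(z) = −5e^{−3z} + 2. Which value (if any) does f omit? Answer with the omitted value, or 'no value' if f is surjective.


Little Picard bounds the complement of f(ℂ) to at most one point.
e^{−3z} is never zero on ℂ, so -5·e^{−3z} takes every value in ℂ ∖ {0}. Adding 2 shifts the range to ℂ ∖ {2}. Thus f omits exactly the value 2.

Omitted value: 2.


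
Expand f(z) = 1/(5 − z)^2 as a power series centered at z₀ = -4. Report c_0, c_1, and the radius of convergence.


Let w = z − z₀, so z = z₀ + w.
Then 5 − z = 5 − (z₀ + w) = (5 − z₀) − w = 9 − w.
f(z) = 1/(9 − w)^2 = (1/(9)^2) · (1 − w/(9))^{−2}.
By the binomial series (1−u)^{−2} = Σ_{n≥0} C(n+1, 1) u^n for |u|<1, with u = w/(9):
  c_n = C(n+1, 1) / (9)^(n+2).
  c_0 = 1/(9)^2 = 1/81.
  c_1 = 2/(9)^3 = 2/729.
The series is valid for |w/d| < 1, i.e. |z − z₀| < |d|.
Radius of convergence: R = |5 − z₀| = |9| = 9 (distance from z₀ to the singularity z = 5).

c_0 = 1/81, c_1 = 2/729; R = 9.


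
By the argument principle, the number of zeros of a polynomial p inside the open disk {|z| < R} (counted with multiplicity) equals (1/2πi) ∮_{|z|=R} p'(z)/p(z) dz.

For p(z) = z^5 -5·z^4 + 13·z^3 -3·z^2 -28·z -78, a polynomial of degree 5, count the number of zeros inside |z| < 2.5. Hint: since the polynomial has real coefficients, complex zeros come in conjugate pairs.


The zeros of p are: (-1 + 1i), (-1 - 1i), 3, (2 + 3i), (2 - 3i).
Their magnitudes are: 1.414, 1.414, 3, 3.606, 3.606.
Zeros with |z| < R = 2.5: (-1 + 1i), (-1 - 1i).
Count = 2.
By the argument principle, (1/2πi) ∮_{|z|=R} p'(z)/p(z) dz equals exactly this count.

Number of zeros inside |z| < 2.5: 2.


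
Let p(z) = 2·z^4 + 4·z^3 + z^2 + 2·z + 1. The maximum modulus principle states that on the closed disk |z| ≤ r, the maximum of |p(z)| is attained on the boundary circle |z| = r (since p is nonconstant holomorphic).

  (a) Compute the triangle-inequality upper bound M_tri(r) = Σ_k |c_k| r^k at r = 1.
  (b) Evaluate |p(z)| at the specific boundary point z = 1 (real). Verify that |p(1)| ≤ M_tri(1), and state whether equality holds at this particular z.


Coefficients: c_0 = 1, c_1 = 2, c_2 = 1, c_3 = 4, c_4 = 2. Radius r = 1.
Part (a). Triangle bound: M_tri(r) = Σ_k |c_k| r^k
  = |1|·1^0 + |2|·1^1 + |1|·1^2 + |4|·1^3 + |2|·1^4
  = 1 + 2 + 1 + 4 + 2 = 10.
This bounds M(r) := max_{|z|=r} |p(z)| from above; equality holds iff all terms c_k z^k can be made to align in phase at a single z on |z|=r.
Part (b). At z = 1 (real, on the circle |z| = r):
  p(1) = (1)·1^0 + (2)·1^1 + (1)·1^2 + (4)·1^3 + (2)·1^4 = 10.
  |p(1)| = 10.
Since all nonzero coefficients share the same sign, |p(1)| = 10 = M_tri(1); the triangle bound is attained at z = 1, so in fact M(r) = 10.

M_tri(1) = 10; |p(1)| = 10; equality at z=1: yes.


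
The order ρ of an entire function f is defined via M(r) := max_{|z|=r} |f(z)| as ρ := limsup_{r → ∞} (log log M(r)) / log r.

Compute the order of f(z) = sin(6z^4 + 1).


Write sin(w) = (e^{iw} ± e^{−iw})/(2 or 2i), so |sin(w)| ≤ e^{|w|}. With w = 6z^4 + 1, |w| ≤ 6r^4 + 1 on |z|=r, giving M(r) ≤ e^{6r^4 + 1} and ρ ≤ 4. For the lower bound, choose z on |z|=r with 6z^4 purely imaginary of modulus 6r^4; then |sin(6z^4 + 1)| grows like e^{6r^4}/2, so ρ ≥ 4. Hence ρ = 4.
Therefore ρ = 4.

Order ρ = 4.


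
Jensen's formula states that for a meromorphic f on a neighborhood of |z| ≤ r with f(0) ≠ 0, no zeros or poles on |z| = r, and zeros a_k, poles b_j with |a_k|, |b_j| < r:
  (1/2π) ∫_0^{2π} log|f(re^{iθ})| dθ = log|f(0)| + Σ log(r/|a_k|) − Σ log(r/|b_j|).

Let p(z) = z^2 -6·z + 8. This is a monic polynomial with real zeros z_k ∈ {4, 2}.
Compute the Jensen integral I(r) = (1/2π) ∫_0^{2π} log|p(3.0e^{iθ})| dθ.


Zeros: 2, 4; r = 3.0.
Inside |z| < r: 2. Outside (|z| ≥ r): 4.
p(0) = 8, so log|p(0)| = log(8) = 2.0794.
Apply Jensen: I(r) = log|p(0)| + Σ_k log(r/|z_k|), summed over zeros inside |z| < r.
  log(r/|z_k|) for z_k = 2: log(3.0/2) = 0.4055
  Outside zeros (4) contribute nothing to the Jensen sum.
Sum over inside zeros: 0.4055.
I(r) = log|p(0)| + (inside sum) = 2.0794 + 0.4055 = 2.4849.
Note: since some zeros are outside |z| ≤ r, the simplified n·log(r) form does NOT apply — only the inside zeros contribute.

I(r) ≈ 2.4849.


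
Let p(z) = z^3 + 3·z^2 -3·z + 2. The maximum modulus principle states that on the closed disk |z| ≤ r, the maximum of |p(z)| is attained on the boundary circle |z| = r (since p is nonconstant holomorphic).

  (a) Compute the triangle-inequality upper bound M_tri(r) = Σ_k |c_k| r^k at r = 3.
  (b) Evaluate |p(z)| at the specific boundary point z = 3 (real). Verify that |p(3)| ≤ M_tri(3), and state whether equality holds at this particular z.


Coefficients: c_0 = 2, c_1 = -3, c_2 = 3, c_3 = 1. Radius r = 3.
Part (a). Triangle bound: M_tri(r) = Σ_k |c_k| r^k
  = |2|·3^0 + |-3|·3^1 + |3|·3^2 + |1|·3^3
  = 2 + 9 + 27 + 27 = 65.
This bounds M(r) := max_{|z|=r} |p(z)| from above; equality holds iff all terms c_k z^k can be made to align in phase at a single z on |z|=r.
Part (b). At z = 3 (real, on the circle |z| = r):
  p(3) = (2)·3^0 + (-3)·3^1 + (3)·3^2 + (1)·3^3 = 47.
  |p(3)| = 47.
Check: |p(3)| = 47 ≤ 65 = M_tri(3). ✓ Equality does not hold at z = 3 (the coefficients have mixed signs, so the terms do not all align in phase there).

M_tri(3) = 65; |p(3)| = 47; equality at z=3: no.


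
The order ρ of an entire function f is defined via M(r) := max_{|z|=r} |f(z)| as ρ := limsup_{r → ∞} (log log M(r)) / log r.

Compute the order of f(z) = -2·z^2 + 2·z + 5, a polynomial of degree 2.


|f(z)| ≤ Σ|c_k|·r^k = O(r^2) as r → ∞. Polynomial growth is O(e^{r^ε}) for every ε > 0 (since r^2/e^{r^ε} → 0), so ρ ≤ ε for all ε > 0, i.e. ρ = 0. Every nonconstant polynomial has order 0.
Therefore ρ = 0.

Order ρ = 0.


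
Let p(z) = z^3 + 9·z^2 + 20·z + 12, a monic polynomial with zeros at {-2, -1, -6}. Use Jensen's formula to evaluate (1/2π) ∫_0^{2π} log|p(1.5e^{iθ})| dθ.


Zeros: -6, -2, -1; r = 1.5.
Inside |z| < r: -1. Outside (|z| ≥ r): -6, -2.
p(0) = 12, so log|p(0)| = log(12) = 2.4849.
Apply Jensen: I(r) = log|p(0)| + Σ_k log(r/|z_k|), summed over zeros inside |z| < r.
  log(r/|z_k|) for z_k = -1: log(1.5/1) = 0.4055
  Outside zeros (-6, -2) contribute nothing to the Jensen sum.
Sum over inside zeros: 0.4055.
I(r) = log|p(0)| + (inside sum) = 2.4849 + 0.4055 = 2.8904.
Note: since some zeros are outside |z| ≤ r, the simplified n·log(r) form does NOT apply — only the inside zeros contribute.

I(r) ≈ 2.8904.


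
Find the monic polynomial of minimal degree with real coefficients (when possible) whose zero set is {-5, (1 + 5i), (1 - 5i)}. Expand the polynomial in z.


The polynomial is p(z) = ∏_{α ∈ S} (z − α), where S = {-5, (1 + 5i), (1 - 5i)}.
Expanding the product yields: p(z) = z^3 + 3·z^2 + 16·z + 130.
Note conjugate pairs combine to real quadratics: (z − (1+5i))(z − (1−5i)) = z² − 2z + 26.
The resulting polynomial has degree 3 and real coefficients as required.

p(z) = z^3 + 3·z^2 + 16·z + 130.


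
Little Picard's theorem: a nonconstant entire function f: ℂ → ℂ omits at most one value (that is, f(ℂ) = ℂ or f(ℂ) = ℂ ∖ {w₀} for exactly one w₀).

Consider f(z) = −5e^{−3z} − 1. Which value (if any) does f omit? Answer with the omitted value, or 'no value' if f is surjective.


Little Picard bounds the complement of f(ℂ) to at most one point.
e^{−3z} is never zero on ℂ, so -5·e^{−3z} takes every value in ℂ ∖ {0}. Adding -1 shifts the range to ℂ ∖ {-1}. Thus f omits exactly the value -1.

Omitted value: -1.


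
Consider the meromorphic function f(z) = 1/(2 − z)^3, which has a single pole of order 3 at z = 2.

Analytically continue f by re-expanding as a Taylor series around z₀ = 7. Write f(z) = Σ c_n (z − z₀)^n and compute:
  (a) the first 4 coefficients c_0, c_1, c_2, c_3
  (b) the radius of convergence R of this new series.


Let w = z − z₀, so z = z₀ + w.
Then 2 − z = 2 − (z₀ + w) = (2 − z₀) − w = -5 − w.
f(z) = 1/(-5 − w)^3 = (1/(-5)^3) · (1 − w/(-5))^{−3}.
By the binomial series (1−u)^{−3} = Σ_{n≥0} C(n+2, 2) u^n for |u|<1, with u = w/(-5):
  c_n = C(n+2, 2) / (-5)^(n+3).
  c_0 = 1/(-5)^3 = -1/125.
  c_1 = 3/(-5)^4 = 3/625.
  c_2 = 6/(-5)^5 = -6/3125.
  c_3 = 10/(-5)^6 = 2/3125.
The series is valid for |w/d| < 1, i.e. |z − z₀| < |d|.
Radius of convergence: R = |2 − z₀| = |-5| = 5 (distance from z₀ to the singularity z = 2).

c_0 = -1/125, c_1 = 3/625, c_2 = -6/3125, c_3 = 2/3125; R = 5.


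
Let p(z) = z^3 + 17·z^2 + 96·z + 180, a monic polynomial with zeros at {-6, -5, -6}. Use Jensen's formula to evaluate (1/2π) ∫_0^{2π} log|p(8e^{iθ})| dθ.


Zeros: -6, -6, -5; r = 8.
Inside |z| < r: -6, -6, -5. Outside (|z| ≥ r): ∅.
p(0) = 180, so log|p(0)| = log(180) = 5.1930.
Apply Jensen: I(r) = log|p(0)| + Σ_k log(r/|z_k|), summed over zeros inside |z| < r.
  log(r/|z_k|) for z_k = -6: log(8/6) = 0.2877
  log(r/|z_k|) for z_k = -5: log(8/5) = 0.4700
  log(r/|z_k|) for z_k = -6: log(8/6) = 0.2877
Sum over inside zeros: 1.0454.
I(r) = log|p(0)| + (inside sum) = 5.1930 + 1.0454 = 6.2383.
Closed form (all zeros inside, monic): I(r) = n·log(r) = 3·log(8) = 6.2383. ✓

I(r) ≈ 6.2383.


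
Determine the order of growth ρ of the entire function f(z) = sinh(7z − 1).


sinh(w) is a linear combination of e^{iw} and e^{−iw} (or e^w, e^{−w} in the hyperbolic case), so |sinh(w)| ≤ e^{|w|}. With w = 7z − 1, |w| ≤ 7|z| + 1 = 7r + 1 on |z| = r, giving M(r) ≤ e^{7r + 1}, so ρ ≤ 1. On a suitable ray (z = it for sin/cos; z = t for sinh/cosh, t real → ∞), |sinh(7z − 1)| grows like e^{7|t|}/2, so ρ ≥ 1. Hence ρ = 1.
Therefore ρ = 1.

Order ρ = 1.


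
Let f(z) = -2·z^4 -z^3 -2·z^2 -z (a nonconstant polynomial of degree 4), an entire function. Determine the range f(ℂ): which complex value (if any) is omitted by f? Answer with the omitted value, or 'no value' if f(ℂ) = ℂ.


Little Picard bounds the complement of f(ℂ) to at most one point.
For every w ∈ ℂ, the equation p(z) − w = 0 is a nonconstant polynomial in z and hence has at least one root by the fundamental theorem of algebra. So p is surjective onto ℂ, omitting no value.

Omitted value: no value.


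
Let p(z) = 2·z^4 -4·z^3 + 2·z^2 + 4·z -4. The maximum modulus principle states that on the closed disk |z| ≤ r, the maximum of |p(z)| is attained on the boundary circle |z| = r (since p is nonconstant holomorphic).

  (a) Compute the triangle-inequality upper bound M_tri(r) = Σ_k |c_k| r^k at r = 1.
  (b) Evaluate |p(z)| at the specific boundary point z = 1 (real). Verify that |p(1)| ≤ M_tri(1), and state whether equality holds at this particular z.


Coefficients: c_0 = -4, c_1 = 4, c_2 = 2, c_3 = -4, c_4 = 2. Radius r = 1.
Part (a). Triangle bound: M_tri(r) = Σ_k |c_k| r^k
  = |-4|·1^0 + |4|·1^1 + |2|·1^2 + |-4|·1^3 + |2|·1^4
  = 4 + 4 + 2 + 4 + 2 = 16.
This bounds M(r) := max_{|z|=r} |p(z)| from above; equality holds iff all terms c_k z^k can be made to align in phase at a single z on |z|=r.
Part (b). At z = 1 (real, on the circle |z| = r):
  p(1) = (-4)·1^0 + (4)·1^1 + (2)·1^2 + (-4)·1^3 + (2)·1^4 = 0.
  |p(1)| = 0.
Check: |p(1)| = 0 ≤ 16 = M_tri(1). ✓ Equality does not hold at z = 1 (the coefficients have mixed signs, so the terms do not all align in phase there).

M_tri(1) = 16; |p(1)| = 0; equality at z=1: no.


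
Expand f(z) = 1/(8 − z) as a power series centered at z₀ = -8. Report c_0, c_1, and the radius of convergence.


Let w = z − z₀, so z = z₀ + w.
Then 8 − z = 8 − (z₀ + w) = (8 − z₀) − w = 16 − w.
f(z) = 1/(16 − w) = (1/(16)) · 1/(1 − w/(16)) = Σ_{n≥0} w^n / (16)^(n+1).
So c_n = 1/(16)^(n+1):
  c_0 = 1/(16)^1 = 1/16.
  c_1 = 1/(16)^2 = 1/256.
The series is valid for |w/d| < 1, i.e. |z − z₀| < |d|.
Radius of convergence: R = |8 − z₀| = |16| = 16 (distance from z₀ to the singularity z = 8).

c_0 = 1/16, c_1 = 1/256; R = 16.


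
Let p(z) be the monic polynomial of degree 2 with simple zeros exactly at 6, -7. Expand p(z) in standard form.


The polynomial is p(z) = ∏_{α ∈ S} (z − α), where S = {6, -7}.
Expanding the product yields: p(z) = z^2 + z -42.
The resulting polynomial has degree 2 and real coefficients as required.

p(z) = z^2 + z -42.


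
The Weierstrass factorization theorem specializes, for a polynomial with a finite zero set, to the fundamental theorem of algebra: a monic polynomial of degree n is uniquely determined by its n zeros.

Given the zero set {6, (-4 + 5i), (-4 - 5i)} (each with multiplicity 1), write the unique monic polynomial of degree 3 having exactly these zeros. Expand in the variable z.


The polynomial is p(z) = ∏_{α ∈ S} (z − α), where S = {6, (-4 + 5i), (-4 - 5i)}.
Expanding the product yields: p(z) = z^3 + 2·z^2 -7·z -246.
Note conjugate pairs combine to real quadratics: (z − (-4+5i))(z − (-4−5i)) = z² + 8z + 41.
The resulting polynomial has degree 3 and real coefficients as required.

p(z) = z^3 + 2·z^2 -7·z -246.


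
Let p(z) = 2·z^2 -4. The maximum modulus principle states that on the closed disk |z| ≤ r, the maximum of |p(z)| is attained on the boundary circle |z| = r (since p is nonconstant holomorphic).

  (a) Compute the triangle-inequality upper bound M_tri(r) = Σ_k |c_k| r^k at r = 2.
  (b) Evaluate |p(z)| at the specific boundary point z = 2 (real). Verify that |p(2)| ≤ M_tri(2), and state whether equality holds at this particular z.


Coefficients: c_0 = -4, c_1 = 0, c_2 = 2. Radius r = 2.
Part (a). Triangle bound: M_tri(r) = Σ_k |c_k| r^k
  = |-4|·2^0 + |0|·2^1 + |2|·2^2
  = 4 + 0 + 8 = 12.
This bounds M(r) := max_{|z|=r} |p(z)| from above; equality holds iff all terms c_k z^k can be made to align in phase at a single z on |z|=r.
Part (b). At z = 2 (real, on the circle |z| = r):
  p(2) = (-4)·2^0 + (0)·2^1 + (2)·2^2 = 4.
  |p(2)| = 4.
Check: |p(2)| = 4 ≤ 12 = M_tri(2). ✓ Equality does not hold at z = 2 (the coefficients have mixed signs, so the terms do not all align in phase there).

M_tri(2) = 12; |p(2)| = 4; equality at z=2: no.


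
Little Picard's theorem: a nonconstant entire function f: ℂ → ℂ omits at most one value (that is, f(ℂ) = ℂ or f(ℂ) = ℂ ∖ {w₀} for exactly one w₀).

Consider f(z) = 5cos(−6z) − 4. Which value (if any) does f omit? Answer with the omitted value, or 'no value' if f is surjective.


Little Picard bounds the complement of f(ℂ) to at most one point.
cos is entire and surjective onto ℂ: for every w ∈ ℂ, cos(ζ) = w has a solution ζ ∈ ℂ (e.g., via the complex inverse arccos). With ζ = −6z this gives z = ζ/(-6). Then 5·cos(−6z) takes every value in 5·ℂ = ℂ, and adding -4 is a bijection of ℂ. So f is surjective and omits no value. (Note: only on the real line is cos bounded by [−1, 1].)

Omitted value: no value.


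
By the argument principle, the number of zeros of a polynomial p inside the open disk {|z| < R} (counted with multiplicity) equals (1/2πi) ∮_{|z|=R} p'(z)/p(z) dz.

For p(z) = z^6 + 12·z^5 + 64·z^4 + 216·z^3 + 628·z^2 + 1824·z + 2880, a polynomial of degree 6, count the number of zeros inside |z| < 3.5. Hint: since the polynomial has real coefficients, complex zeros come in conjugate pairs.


The zeros of p are: (-3 + 3i), (-3 - 3i), -4, -4, (1 + 3i), (1 - 3i).
Their magnitudes are: 4.243, 4.243, 4, 4, 3.162, 3.162.
Zeros with |z| < R = 3.5: (1 + 3i), (1 - 3i).
Count = 2.
By the argument principle, (1/2πi) ∮_{|z|=R} p'(z)/p(z) dz equals exactly this count.

Number of zeros inside |z| < 3.5: 2.


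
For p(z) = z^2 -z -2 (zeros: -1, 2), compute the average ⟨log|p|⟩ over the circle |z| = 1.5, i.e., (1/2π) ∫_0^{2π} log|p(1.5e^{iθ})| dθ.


Zeros: -1, 2; r = 1.5.
Inside |z| < r: -1. Outside (|z| ≥ r): 2.
p(0) = -2, so log|p(0)| = log(2) = 0.6931.
Apply Jensen: I(r) = log|p(0)| + Σ_k log(r/|z_k|), summed over zeros inside |z| < r.
  log(r/|z_k|) for z_k = -1: log(1.5/1) = 0.4055
  Outside zeros (2) contribute nothing to the Jensen sum.
Sum over inside zeros: 0.4055.
I(r) = log|p(0)| + (inside sum) = 0.6931 + 0.4055 = 1.0986.
Note: since some zeros are outside |z| ≤ r, the simplified n·log(r) form does NOT apply — only the inside zeros contribute.

I(r) ≈ 1.0986.


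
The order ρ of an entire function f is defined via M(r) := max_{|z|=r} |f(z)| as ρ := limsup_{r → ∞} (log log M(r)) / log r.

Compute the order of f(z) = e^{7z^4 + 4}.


|e^{7z^4 + 4}| = e^{Re(7·z^4) + 4} ≤ e^{7|z|^4 + 4} = e^{7r^4 + 4} on |z| = r, so ρ ≤ 4. Choosing z on |z|=r so that 7·z^4 is real positive (always possible by picking arg z appropriately) gives |f(z)| = e^{7r^4 + 4}, matching the bound. The additive constant 4 does not affect log log M(r) ~ 4·log r. Hence ρ = 4.
Therefore ρ = 4.

Order ρ = 4.


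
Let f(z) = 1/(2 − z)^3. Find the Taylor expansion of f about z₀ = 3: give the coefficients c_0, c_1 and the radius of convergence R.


Let w = z − z₀, so z = z₀ + w.
Then 2 − z = 2 − (z₀ + w) = (2 − z₀) − w = -1 − w.
f(z) = 1/(-1 − w)^3 = (1/(-1)^3) · (1 − w/(-1))^{−3}.
By the binomial series (1−u)^{−3} = Σ_{n≥0} C(n+2, 2) u^n for |u|<1, with u = w/(-1):
  c_n = C(n+2, 2) / (-1)^(n+3).
  c_0 = 1/(-1)^3 = -1.
  c_1 = 3/(-1)^4 = 3.
The series is valid for |w/d| < 1, i.e. |z − z₀| < |d|.
Radius of convergence: R = |2 − z₀| = |-1| = 1 (distance from z₀ to the singularity z = 2).

c_0 = -1, c_1 = 3; R = 1.


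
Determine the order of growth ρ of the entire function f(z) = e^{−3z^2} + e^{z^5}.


Each summand is entire of order 2 and 5 respectively (as in the single-exponential case). The order of a sum is at most the max of the orders, so ρ ≤ 5. For the lower bound: on |z|=r choose arg z so that 1z^5 is real positive; then |e^{1z^5}| = e^{1r^5} while |e^{-3z^2}| ≤ e^{3r^2} = o(e^{1r^5}). So |f| ≥ e^{1r^5}(1 − o(1)) and ρ ≥ 5. Hence ρ = max(2, 5) = 5.
Therefore ρ = 5.

Order ρ = 5.
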